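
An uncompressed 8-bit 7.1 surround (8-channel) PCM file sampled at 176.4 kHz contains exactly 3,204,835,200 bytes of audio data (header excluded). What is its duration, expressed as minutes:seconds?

37:51

Byte rate = 176,400 × 1 × 8 = 1,411,200 bytes/s.
Duration = 3,204,835,200 / 1,411,200 = 2,271 s.
2,271 s = 37:51.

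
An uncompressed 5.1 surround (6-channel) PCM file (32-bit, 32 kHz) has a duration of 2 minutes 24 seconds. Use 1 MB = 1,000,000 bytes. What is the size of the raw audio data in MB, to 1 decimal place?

110.6 MB

Duration = 2 minutes 24 seconds = 144 s.
Bytes = 32,000 samples/s × 144 s × 4 bytes/sample × 6 ch = 110,592,000 bytes.
110,592,000 / 1,000,000 = 110.6 MB.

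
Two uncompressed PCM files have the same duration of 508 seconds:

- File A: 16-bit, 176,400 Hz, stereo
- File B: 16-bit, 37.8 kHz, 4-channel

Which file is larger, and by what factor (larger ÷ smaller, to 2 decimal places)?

File A, by a factor of 2.33

File A: 176,400 × 2 × 2 = 705,600 bytes/s.
File B: 37,800 × 2 × 4 = 302,400 bytes/s.
File A is larger; ratio = 358,444,800 / 153,619,200 = 2.33.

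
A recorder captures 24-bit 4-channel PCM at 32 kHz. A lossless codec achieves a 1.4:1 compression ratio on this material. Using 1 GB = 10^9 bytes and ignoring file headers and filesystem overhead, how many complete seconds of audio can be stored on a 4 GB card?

14,583 seconds

Uncompressed byte rate = 32,000 × 3 × 4 = 384,000 bytes/s.
After 1.4:1 compression, effective rate ≈ 274285.71 bytes/s.
Capacity = 4 × 1,000,000,000 = 4,000,000,000 bytes.
4,000,000,000 / effective rate ≈ 14583.33 s → 14,583 seconds.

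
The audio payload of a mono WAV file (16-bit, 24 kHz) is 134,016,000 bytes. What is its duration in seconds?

Byte rate = 24,000 × 2 × 1 = 48,000 bytes/s.
Duration = 134,016,000 / 48,000 = 2,792 s.

2,792 seconds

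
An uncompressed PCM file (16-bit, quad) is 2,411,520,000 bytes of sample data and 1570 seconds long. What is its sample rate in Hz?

192,000 Hz

Bytes = sample_rate × seconds × bytes_per_sample × channels.
sample_rate = 2,411,520,000 / (1,570 × 2 × 4) = 2,411,520,000 / 12,560 = 192,000 Hz.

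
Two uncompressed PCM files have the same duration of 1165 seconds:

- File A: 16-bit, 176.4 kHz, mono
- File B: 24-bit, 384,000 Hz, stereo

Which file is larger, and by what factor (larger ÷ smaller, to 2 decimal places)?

File B, by a factor of 6.53

File A: 176,400 × 2 × 1 = 352,800 bytes/s.
File B: 384,000 × 3 × 2 = 2,304,000 bytes/s.
File B is larger; ratio = 2,684,160,000 / 411,012,000 = 6.53.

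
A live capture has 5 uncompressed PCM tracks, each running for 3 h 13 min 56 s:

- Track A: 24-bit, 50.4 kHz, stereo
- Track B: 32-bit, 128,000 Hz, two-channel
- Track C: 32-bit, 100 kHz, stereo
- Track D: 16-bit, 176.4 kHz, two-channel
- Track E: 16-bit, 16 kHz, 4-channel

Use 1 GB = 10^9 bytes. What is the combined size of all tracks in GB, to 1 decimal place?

3 h 13 min 56 s = 11,636 s.
Track A: 50,400 × 11,636 × 3 × 2 = 3,518,726,400 bytes.
Track B: 128,000 × 11,636 × 4 × 2 = 11,915,264,000 bytes.
Track C: 100,000 × 11,636 × 4 × 2 = 9,308,800,000 bytes.
Track D: 176,400 × 11,636 × 2 × 2 = 8,210,361,600 bytes.
Track E: 16,000 × 11,636 × 2 × 4 = 1,489,408,000 bytes.
Total = 34,442,560,000 bytes = 34.4 GB.

34.4 GB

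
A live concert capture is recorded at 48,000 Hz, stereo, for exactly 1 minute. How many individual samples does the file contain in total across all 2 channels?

5,760,000 samples

exactly 1 minute = 60 s.
48,000 × 60 s × 2 ch = 5,760,000 samples.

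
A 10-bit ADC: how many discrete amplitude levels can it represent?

2^10 = 1,024.

1,024 levels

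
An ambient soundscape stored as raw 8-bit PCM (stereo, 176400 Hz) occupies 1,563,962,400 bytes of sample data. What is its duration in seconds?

Byte rate = 176,400 × 1 × 2 = 352,800 bytes/s.
Duration = 1,563,962,400 / 352,800 = 4,433 s.

4,433 seconds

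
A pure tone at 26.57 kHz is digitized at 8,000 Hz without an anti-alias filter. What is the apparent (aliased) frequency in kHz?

Nyquist = 8,000/2 = 4,000 Hz; 26,570 Hz exceeds it.
Alias = |26,570 − 3×8,000| = |26,570 − 24,000| = 2,570 Hz = 2.57 kHz.

2.57 kHz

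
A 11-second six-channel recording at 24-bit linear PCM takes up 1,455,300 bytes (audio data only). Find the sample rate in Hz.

7,350 Hz

Bytes = sample_rate × seconds × bytes_per_sample × channels.
sample_rate = 1,455,300 / (11 × 3 × 6) = 1,455,300 / 198 = 7,350 Hz.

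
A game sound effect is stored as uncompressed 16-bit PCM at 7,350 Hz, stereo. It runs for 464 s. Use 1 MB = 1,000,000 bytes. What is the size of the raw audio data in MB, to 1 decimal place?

13.6 MB

Bytes = 7,350 samples/s × 464 s × 2 bytes/sample × 2 ch = 13,641,600 bytes.
13,641,600 / 1,000,000 = 13.6 MB.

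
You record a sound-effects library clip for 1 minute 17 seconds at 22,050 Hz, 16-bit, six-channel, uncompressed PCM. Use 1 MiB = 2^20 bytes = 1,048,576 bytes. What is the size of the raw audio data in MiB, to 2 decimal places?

19.43 MiB

Duration = 1 minute 17 seconds = 77 s.
Bytes = 22,050 samples/s × 77 s × 2 bytes/sample × 6 ch = 20,374,200 bytes.
20,374,200 / 1,048,576 = 19.43 MiB.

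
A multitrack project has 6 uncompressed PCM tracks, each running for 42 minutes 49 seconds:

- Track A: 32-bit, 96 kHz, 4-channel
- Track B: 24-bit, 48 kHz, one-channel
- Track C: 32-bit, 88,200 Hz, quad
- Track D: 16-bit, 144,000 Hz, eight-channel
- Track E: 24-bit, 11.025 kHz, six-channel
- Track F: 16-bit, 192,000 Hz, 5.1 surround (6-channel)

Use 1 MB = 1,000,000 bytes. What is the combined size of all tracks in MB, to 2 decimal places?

42 minutes 49 seconds = 2,569 s.
Track A: 96,000 × 2,569 × 4 × 4 = 3,945,984,000 bytes.
Track B: 48,000 × 2,569 × 3 × 1 = 369,936,000 bytes.
Track C: 88,200 × 2,569 × 4 × 4 = 3,625,372,800 bytes.
Track D: 144,000 × 2,569 × 2 × 8 = 5,918,976,000 bytes.
Track E: 11,025 × 2,569 × 3 × 6 = 509,818,050 bytes.
Track F: 192,000 × 2,569 × 2 × 6 = 5,918,976,000 bytes.
Total = 20,289,062,850 bytes = 20289.06 MB.

20289.06 MB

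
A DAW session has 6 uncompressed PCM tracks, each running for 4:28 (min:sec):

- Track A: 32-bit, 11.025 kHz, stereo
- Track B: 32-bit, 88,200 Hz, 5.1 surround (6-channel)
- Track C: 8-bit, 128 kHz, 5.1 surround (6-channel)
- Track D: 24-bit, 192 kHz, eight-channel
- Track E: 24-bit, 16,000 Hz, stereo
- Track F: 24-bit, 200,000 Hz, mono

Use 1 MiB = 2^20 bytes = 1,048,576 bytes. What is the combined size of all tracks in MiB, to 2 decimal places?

4:28 (min:sec) = 268 s.
Track A: 11,025 × 268 × 4 × 2 = 23,637,600 bytes.
Track B: 88,200 × 268 × 4 × 6 = 567,302,400 bytes.
Track C: 128,000 × 268 × 1 × 6 = 205,824,000 bytes.
Track D: 192,000 × 268 × 3 × 8 = 1,234,944,000 bytes.
Track E: 16,000 × 268 × 3 × 2 = 25,728,000 bytes.
Track F: 200,000 × 268 × 3 × 1 = 160,800,000 bytes.
Total = 2,218,236,000 bytes = 2115.47 MiB.

2115.47 MiB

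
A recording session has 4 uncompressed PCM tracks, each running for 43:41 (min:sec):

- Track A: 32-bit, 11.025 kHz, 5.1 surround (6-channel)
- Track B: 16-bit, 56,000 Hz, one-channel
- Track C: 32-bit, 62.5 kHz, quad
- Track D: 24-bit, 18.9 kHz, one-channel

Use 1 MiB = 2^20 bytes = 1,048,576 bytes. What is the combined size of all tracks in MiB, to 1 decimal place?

43:41 (min:sec) = 2,621 s.
Track A: 11,025 × 2,621 × 4 × 6 = 693,516,600 bytes.
Track B: 56,000 × 2,621 × 2 × 1 = 293,552,000 bytes.
Track C: 62,500 × 2,621 × 4 × 4 = 2,621,000,000 bytes.
Track D: 18,900 × 2,621 × 3 × 1 = 148,610,700 bytes.
Total = 3,756,679,300 bytes = 3582.6 MiB.

3582.6 MiB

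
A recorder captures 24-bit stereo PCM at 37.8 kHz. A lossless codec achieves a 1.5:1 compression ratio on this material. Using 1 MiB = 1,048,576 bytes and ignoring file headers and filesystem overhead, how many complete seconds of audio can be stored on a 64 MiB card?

Uncompressed byte rate = 37,800 × 3 × 2 = 226,800 bytes/s.
After 1.5:1 compression, effective rate ≈ 151200 bytes/s.
Capacity = 64 × 1,048,576 = 67,108,864 bytes.
67,108,864 / effective rate ≈ 443.84 s → 443 seconds.

443 seconds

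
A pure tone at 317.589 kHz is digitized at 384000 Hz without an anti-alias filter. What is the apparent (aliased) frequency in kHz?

66.411 kHz

Nyquist = 384,000/2 = 192,000 Hz; 317,589 Hz exceeds it.
Alias = |317,589 − 1×384,000| = |317,589 − 384,000| = 66,411 Hz = 66.411 kHz.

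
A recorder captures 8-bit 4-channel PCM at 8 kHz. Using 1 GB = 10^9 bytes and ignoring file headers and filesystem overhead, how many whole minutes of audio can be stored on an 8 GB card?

Uncompressed byte rate = 8,000 × 1 × 4 = 32,000 bytes/s.
Capacity = 8 × 1,000,000,000 = 8,000,000,000 bytes.
8,000,000,000 / 32,000 ≈ 250000 s → 4,166 minutes.

4,166 minutes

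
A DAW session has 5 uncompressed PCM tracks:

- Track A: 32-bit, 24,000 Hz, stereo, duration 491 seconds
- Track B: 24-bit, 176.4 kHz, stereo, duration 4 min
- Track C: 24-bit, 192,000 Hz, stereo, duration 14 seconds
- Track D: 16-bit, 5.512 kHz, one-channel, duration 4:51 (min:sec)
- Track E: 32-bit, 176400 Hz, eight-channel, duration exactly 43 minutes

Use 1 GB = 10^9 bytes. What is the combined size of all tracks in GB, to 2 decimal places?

Track A: 24,000 × 491 × 4 × 2 = 94,272,000 bytes.
Track B: 4 min = 240 s; 176,400 × 240 × 3 × 2 = 254,016,000 bytes.
Track C: 192,000 × 14 × 3 × 2 = 16,128,000 bytes.
Track D: 4:51 (min:sec) = 291 s; 5,512 × 291 × 2 × 1 = 3,207,984 bytes.
Track E: exactly 43 minutes = 2,580 s; 176,400 × 2,580 × 4 × 8 = 14,563,584,000 bytes.
Total = 14,931,207,984 bytes = 14.93 GB.

14.93 GB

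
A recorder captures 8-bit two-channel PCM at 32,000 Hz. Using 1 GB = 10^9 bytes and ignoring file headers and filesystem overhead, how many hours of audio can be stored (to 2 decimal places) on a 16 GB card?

Uncompressed byte rate = 32,000 × 1 × 2 = 64,000 bytes/s.
Capacity = 16 × 1,000,000,000 = 16,000,000,000 bytes.
16,000,000,000 / 64,000 ≈ 250000 s → 69.44 hours.

69.44 hours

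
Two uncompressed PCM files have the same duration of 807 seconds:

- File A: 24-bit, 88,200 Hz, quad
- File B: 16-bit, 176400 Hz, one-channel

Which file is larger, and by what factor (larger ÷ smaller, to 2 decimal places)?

File A: 88,200 × 3 × 4 = 1,058,400 bytes/s.
File B: 176,400 × 2 × 1 = 352,800 bytes/s.
File A is larger; ratio = 854,128,800 / 284,709,600 = 3.00.

File A, by a factor of 3.00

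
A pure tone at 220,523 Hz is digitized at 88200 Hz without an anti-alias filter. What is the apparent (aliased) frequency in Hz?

Nyquist = 88,200/2 = 44,100 Hz; 220,523 Hz exceeds it.
Alias = |220,523 − 3×88,200| = |220,523 − 264,600| = 44,077 Hz.

44,077 Hz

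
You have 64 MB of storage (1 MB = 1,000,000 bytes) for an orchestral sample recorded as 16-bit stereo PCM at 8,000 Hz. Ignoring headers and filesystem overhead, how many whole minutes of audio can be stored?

33 minutes

Uncompressed byte rate = 8,000 × 2 × 2 = 32,000 bytes/s.
Capacity = 64 × 1,000,000 = 64,000,000 bytes.
64,000,000 / 32,000 ≈ 2000 s → 33 minutes.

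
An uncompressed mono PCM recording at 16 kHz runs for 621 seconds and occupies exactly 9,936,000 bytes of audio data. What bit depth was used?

8 bits

Bytes per sample = 9,936,000 / (16,000 × 621 × 1) = 9,936,000 / 9,936,000 = 1.
Bit depth = 1 × 8 = 8 bits.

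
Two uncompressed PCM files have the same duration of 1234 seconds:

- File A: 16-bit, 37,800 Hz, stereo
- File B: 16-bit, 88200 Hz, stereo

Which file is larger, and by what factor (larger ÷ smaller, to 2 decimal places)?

File B, by a factor of 2.33

File A: 37,800 × 2 × 2 = 151,200 bytes/s.
File B: 88,200 × 2 × 2 = 352,800 bytes/s.
File B is larger; ratio = 435,355,200 / 186,580,800 = 2.33.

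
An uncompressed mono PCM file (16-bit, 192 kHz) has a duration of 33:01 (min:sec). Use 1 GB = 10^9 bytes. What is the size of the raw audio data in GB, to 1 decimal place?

Duration = 33:01 (min:sec) = 1,981 s.
Bytes = 192,000 samples/s × 1,981 s × 2 bytes/sample × 1 ch = 760,704,000 bytes.
760,704,000 / 1,000,000,000 = 0.8 GB.

0.8 GB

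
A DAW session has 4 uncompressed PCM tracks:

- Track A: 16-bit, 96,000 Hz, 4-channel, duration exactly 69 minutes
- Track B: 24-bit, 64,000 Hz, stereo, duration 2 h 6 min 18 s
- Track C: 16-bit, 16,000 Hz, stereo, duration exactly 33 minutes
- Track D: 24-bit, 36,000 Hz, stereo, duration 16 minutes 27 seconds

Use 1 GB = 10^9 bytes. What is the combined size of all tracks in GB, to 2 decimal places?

Track A: exactly 69 minutes = 4,140 s; 96,000 × 4,140 × 2 × 4 = 3,179,520,000 bytes.
Track B: 2 h 6 min 18 s = 7,578 s; 64,000 × 7,578 × 3 × 2 = 2,909,952,000 bytes.
Track C: exactly 33 minutes = 1,980 s; 16,000 × 1,980 × 2 × 2 = 126,720,000 bytes.
Track D: 16 minutes 27 seconds = 987 s; 36,000 × 987 × 3 × 2 = 213,192,000 bytes.
Total = 6,429,384,000 bytes = 6.43 GB.

6.43 GB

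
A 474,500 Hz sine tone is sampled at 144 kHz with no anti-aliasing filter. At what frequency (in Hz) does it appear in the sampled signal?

Nyquist = 144,000/2 = 72,000 Hz; 474,500 Hz exceeds it.
Alias = |474,500 − 3×144,000| = |474,500 − 432,000| = 42,500 Hz.

42,500 Hz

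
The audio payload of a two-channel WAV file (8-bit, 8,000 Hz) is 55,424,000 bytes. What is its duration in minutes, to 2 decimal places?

57.73 minutes

Byte rate = 8,000 × 1 × 2 = 16,000 bytes/s.
Duration = 55,424,000 / 16,000 = 3,464 s.
3,464 s / 60 = 57.73 minutes.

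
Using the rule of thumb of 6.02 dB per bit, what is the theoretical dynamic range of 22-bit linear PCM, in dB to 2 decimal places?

132.44 dB

22 × 6.02 = 132.44 dB.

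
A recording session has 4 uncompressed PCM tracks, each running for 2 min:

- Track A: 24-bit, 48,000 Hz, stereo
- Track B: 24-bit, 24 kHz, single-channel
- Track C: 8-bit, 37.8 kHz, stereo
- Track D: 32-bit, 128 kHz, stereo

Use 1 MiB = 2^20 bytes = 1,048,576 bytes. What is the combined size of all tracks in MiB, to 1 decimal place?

167.0 MiB

2 min = 120 s.
Track A: 48,000 × 120 × 3 × 2 = 34,560,000 bytes.
Track B: 24,000 × 120 × 3 × 1 = 8,640,000 bytes.
Track C: 37,800 × 120 × 1 × 2 = 9,072,000 bytes.
Track D: 128,000 × 120 × 4 × 2 = 122,880,000 bytes.
Total = 175,152,000 bytes = 167.0 MiB.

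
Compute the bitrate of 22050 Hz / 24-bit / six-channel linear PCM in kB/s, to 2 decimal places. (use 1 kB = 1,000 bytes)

Bit rate = 22,050 × 24 × 6 = 3,175,200 bits/s.
3,175,200 / 8 = 396,900 B/s = 396.90 kB/s.

396.90 kB/s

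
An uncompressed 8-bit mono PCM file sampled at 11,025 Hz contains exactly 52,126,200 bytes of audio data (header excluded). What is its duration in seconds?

Byte rate = 11,025 × 1 × 1 = 11,025 bytes/s.
Duration = 52,126,200 / 11,025 = 4,728 s.

4,728 seconds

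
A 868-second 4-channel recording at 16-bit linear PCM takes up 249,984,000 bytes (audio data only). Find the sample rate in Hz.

36,000 Hz

Bytes = sample_rate × seconds × bytes_per_sample × channels.
sample_rate = 249,984,000 / (868 × 2 × 4) = 249,984,000 / 6,944 = 36,000 Hz.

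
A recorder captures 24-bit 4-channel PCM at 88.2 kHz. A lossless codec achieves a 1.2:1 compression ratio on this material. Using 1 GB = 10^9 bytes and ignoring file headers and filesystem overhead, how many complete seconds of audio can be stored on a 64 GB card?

72,562 seconds

Uncompressed byte rate = 88,200 × 3 × 4 = 1,058,400 bytes/s.
After 1.2:1 compression, effective rate ≈ 882000 bytes/s.
Capacity = 64 × 1,000,000,000 = 64,000,000,000 bytes.
64,000,000,000 / effective rate ≈ 72562.36 s → 72,562 seconds.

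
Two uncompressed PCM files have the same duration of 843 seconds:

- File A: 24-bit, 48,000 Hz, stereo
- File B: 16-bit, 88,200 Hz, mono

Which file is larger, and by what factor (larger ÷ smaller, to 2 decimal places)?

File A: 48,000 × 3 × 2 = 288,000 bytes/s.
File B: 88,200 × 2 × 1 = 176,400 bytes/s.
File A is larger; ratio = 242,784,000 / 148,705,200 = 1.63.

File A, by a factor of 1.63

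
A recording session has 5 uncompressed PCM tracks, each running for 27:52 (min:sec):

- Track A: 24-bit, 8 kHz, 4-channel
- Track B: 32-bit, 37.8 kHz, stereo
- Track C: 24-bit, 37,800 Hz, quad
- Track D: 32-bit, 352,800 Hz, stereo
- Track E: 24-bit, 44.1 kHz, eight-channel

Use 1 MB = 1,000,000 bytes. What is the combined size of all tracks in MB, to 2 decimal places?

27:52 (min:sec) = 1,672 s.
Track A: 8,000 × 1,672 × 3 × 4 = 160,512,000 bytes.
Track B: 37,800 × 1,672 × 4 × 2 = 505,612,800 bytes.
Track C: 37,800 × 1,672 × 3 × 4 = 758,419,200 bytes.
Track D: 352,800 × 1,672 × 4 × 2 = 4,719,052,800 bytes.
Track E: 44,100 × 1,672 × 3 × 8 = 1,769,644,800 bytes.
Total = 7,913,241,600 bytes = 7913.24 MB.

7913.24 MB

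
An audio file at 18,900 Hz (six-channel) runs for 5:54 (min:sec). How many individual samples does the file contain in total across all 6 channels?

5:54 (min:sec) = 354 s.
18,900 × 354 s × 6 ch = 40,143,600 samples.

40,143,600 samples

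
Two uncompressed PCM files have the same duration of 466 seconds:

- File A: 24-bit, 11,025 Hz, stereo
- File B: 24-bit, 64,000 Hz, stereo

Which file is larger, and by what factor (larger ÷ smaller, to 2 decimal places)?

File A: 11,025 × 3 × 2 = 66,150 bytes/s.
File B: 64,000 × 3 × 2 = 384,000 bytes/s.
File B is larger; ratio = 178,944,000 / 30,825,900 = 5.80.

File B, by a factor of 5.80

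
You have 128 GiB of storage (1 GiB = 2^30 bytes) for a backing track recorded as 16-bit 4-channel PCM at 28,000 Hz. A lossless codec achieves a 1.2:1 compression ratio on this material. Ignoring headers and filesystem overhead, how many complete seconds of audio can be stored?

736,280 seconds

Uncompressed byte rate = 28,000 × 2 × 4 = 224,000 bytes/s.
After 1.2:1 compression, effective rate ≈ 186666.67 bytes/s.
Capacity = 128 × 1,073,741,824 = 137,438,953,472 bytes.
137,438,953,472 / effective rate ≈ 736280.11 s → 736,280 seconds.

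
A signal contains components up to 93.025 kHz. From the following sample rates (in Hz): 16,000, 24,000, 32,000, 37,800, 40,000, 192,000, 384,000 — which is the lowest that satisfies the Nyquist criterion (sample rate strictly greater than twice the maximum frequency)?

192,000 Hz

Need sample rate > 2 × 93,025 = 186,050 Hz.
Lowest listed rate above 186,050 Hz is 192,000 Hz.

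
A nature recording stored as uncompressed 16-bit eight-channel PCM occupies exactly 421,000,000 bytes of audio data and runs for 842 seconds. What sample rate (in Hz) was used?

31,250 Hz

Bytes = sample_rate × seconds × bytes_per_sample × channels.
sample_rate = 421,000,000 / (842 × 2 × 8) = 421,000,000 / 13,472 = 31,250 Hz.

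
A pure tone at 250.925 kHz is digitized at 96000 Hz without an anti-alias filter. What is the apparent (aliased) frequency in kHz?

Nyquist = 96,000/2 = 48,000 Hz; 250,925 Hz exceeds it.
Alias = |250,925 − 3×96,000| = |250,925 − 288,000| = 37,075 Hz = 37.075 kHz.

37.075 kHz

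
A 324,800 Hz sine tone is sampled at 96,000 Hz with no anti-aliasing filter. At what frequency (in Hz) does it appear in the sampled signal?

36,800 Hz

Nyquist = 96,000/2 = 48,000 Hz; 324,800 Hz exceeds it.
Alias = |324,800 − 3×96,000| = |324,800 − 288,000| = 36,800 Hz.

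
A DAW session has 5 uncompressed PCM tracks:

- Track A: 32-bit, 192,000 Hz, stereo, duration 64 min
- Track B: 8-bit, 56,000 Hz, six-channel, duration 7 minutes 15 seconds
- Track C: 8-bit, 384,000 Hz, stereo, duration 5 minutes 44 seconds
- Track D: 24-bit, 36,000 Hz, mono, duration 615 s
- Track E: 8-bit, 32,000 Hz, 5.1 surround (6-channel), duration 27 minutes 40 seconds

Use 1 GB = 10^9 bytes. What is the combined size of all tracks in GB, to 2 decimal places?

6.69 GB

Track A: 64 min = 3,840 s; 192,000 × 3,840 × 4 × 2 = 5,898,240,000 bytes.
Track B: 7 minutes 15 seconds = 435 s; 56,000 × 435 × 1 × 6 = 146,160,000 bytes.
Track C: 5 minutes 44 seconds = 344 s; 384,000 × 344 × 1 × 2 = 264,192,000 bytes.
Track D: 36,000 × 615 × 3 × 1 = 66,420,000 bytes.
Track E: 27 minutes 40 seconds = 1,660 s; 32,000 × 1,660 × 1 × 6 = 318,720,000 bytes.
Total = 6,693,732,000 bytes = 6.69 GB.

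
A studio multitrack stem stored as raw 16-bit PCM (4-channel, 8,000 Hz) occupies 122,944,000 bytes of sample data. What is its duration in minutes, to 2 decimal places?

Byte rate = 8,000 × 2 × 4 = 64,000 bytes/s.
Duration = 122,944,000 / 64,000 = 1,921 s.
1,921 s / 60 = 32.02 minutes.

32.02 minutes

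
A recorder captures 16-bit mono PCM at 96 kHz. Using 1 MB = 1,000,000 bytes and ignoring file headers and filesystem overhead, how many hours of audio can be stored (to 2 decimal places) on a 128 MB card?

0.19 hours

Uncompressed byte rate = 96,000 × 2 × 1 = 192,000 bytes/s.
Capacity = 128 × 1,000,000 = 128,000,000 bytes.
128,000,000 / 192,000 ≈ 666.67 s → 0.19 hours.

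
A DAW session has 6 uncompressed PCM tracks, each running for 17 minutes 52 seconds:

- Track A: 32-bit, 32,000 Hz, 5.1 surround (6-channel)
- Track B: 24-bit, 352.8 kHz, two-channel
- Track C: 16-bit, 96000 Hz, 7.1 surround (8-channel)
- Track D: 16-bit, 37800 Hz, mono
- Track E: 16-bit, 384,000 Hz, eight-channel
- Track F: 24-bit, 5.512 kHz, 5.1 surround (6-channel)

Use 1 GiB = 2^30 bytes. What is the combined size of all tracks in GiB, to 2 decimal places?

17 minutes 52 seconds = 1,072 s.
Track A: 32,000 × 1,072 × 4 × 6 = 823,296,000 bytes.
Track B: 352,800 × 1,072 × 3 × 2 = 2,269,209,600 bytes.
Track C: 96,000 × 1,072 × 2 × 8 = 1,646,592,000 bytes.
Track D: 37,800 × 1,072 × 2 × 1 = 81,043,200 bytes.
Track E: 384,000 × 1,072 × 2 × 8 = 6,586,368,000 bytes.
Track F: 5,512 × 1,072 × 3 × 6 = 106,359,552 bytes.
Total = 11,512,868,352 bytes = 10.72 GiB.

10.72 GiB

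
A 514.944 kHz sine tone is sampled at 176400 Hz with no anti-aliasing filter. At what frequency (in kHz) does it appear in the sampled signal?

Nyquist = 176,400/2 = 88,200 Hz; 514,944 Hz exceeds it.
Alias = |514,944 − 3×176,400| = |514,944 − 529,200| = 14,256 Hz = 14.256 kHz.

14.256 kHz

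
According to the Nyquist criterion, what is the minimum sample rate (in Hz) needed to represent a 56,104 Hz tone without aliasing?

Minimum sample rate = 2 × 56,104 Hz = 112,208 Hz.

112,208 Hz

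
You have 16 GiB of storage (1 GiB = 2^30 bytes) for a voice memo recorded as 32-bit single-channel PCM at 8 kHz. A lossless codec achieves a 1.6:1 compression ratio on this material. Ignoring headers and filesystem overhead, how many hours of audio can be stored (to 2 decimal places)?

Uncompressed byte rate = 8,000 × 4 × 1 = 32,000 bytes/s.
After 1.6:1 compression, effective rate ≈ 20000 bytes/s.
Capacity = 16 × 1,073,741,824 = 17,179,869,184 bytes.
17,179,869,184 / effective rate ≈ 858993.46 s → 238.61 hours.

238.61 hours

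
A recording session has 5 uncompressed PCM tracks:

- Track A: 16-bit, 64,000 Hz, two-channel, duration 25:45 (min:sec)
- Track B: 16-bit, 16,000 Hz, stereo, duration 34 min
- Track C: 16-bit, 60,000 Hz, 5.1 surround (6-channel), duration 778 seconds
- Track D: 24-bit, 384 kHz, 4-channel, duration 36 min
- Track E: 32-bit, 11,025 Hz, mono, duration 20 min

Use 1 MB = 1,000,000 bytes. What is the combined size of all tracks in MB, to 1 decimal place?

11092.4 MB

Track A: 25:45 (min:sec) = 1,545 s; 64,000 × 1,545 × 2 × 2 = 395,520,000 bytes.
Track B: 34 min = 2,040 s; 16,000 × 2,040 × 2 × 2 = 130,560,000 bytes.
Track C: 60,000 × 778 × 2 × 6 = 560,160,000 bytes.
Track D: 36 min = 2,160 s; 384,000 × 2,160 × 3 × 4 = 9,953,280,000 bytes.
Track E: 20 min = 1,200 s; 11,025 × 1,200 × 4 × 1 = 52,920,000 bytes.
Total = 11,092,440,000 bytes = 11092.4 MB.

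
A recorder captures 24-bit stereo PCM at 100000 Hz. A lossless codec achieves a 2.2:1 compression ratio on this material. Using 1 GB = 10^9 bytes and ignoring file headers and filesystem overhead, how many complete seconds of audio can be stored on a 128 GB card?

469,333 seconds

Uncompressed byte rate = 100,000 × 3 × 2 = 600,000 bytes/s.
After 2.2:1 compression, effective rate ≈ 272727.27 bytes/s.
Capacity = 128 × 1,000,000,000 = 128,000,000,000 bytes.
128,000,000,000 / effective rate ≈ 469333.33 s → 469,333 seconds.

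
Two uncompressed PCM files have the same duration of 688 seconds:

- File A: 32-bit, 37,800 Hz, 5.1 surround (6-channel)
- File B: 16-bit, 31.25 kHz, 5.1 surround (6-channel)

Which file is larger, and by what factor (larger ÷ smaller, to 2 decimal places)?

File A: 37,800 × 4 × 6 = 907,200 bytes/s.
File B: 31,250 × 2 × 6 = 375,000 bytes/s.
File A is larger; ratio = 624,153,600 / 258,000,000 = 2.42.

File A, by a factor of 2.42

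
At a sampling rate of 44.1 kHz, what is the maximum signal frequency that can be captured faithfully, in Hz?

22,050 Hz

Nyquist frequency = sample rate / 2 = 44,100 / 2 = 22,050 Hz.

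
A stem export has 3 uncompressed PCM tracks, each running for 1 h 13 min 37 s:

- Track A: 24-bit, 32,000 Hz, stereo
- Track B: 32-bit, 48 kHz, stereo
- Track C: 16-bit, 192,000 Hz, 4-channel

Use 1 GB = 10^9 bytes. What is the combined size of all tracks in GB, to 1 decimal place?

1 h 13 min 37 s = 4,417 s.
Track A: 32,000 × 4,417 × 3 × 2 = 848,064,000 bytes.
Track B: 48,000 × 4,417 × 4 × 2 = 1,696,128,000 bytes.
Track C: 192,000 × 4,417 × 2 × 4 = 6,784,512,000 bytes.
Total = 9,328,704,000 bytes = 9.3 GB.

9.3 GB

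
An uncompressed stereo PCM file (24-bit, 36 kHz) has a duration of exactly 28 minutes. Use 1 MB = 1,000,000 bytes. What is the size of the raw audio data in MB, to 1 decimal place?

362.9 MB

Duration = exactly 28 minutes = 1,680 s.
Bytes = 36,000 samples/s × 1,680 s × 3 bytes/sample × 2 ch = 362,880,000 bytes.
362,880,000 / 1,000,000 = 362.9 MB.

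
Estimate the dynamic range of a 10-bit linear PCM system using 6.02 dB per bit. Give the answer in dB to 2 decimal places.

10 × 6.02 = 60.20 dB.

60.20 dB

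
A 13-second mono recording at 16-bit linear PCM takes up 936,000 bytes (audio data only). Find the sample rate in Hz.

36,000 Hz

Bytes = sample_rate × seconds × bytes_per_sample × channels.
sample_rate = 936,000 / (13 × 2 × 1) = 936,000 / 26 = 36,000 Hz.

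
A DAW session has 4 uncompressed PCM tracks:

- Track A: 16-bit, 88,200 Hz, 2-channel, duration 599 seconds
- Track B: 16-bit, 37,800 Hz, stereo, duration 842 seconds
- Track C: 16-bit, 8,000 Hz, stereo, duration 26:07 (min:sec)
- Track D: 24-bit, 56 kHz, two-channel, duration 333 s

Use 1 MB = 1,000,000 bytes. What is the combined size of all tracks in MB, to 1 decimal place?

500.7 MB

Track A: 88,200 × 599 × 2 × 2 = 211,327,200 bytes.
Track B: 37,800 × 842 × 2 × 2 = 127,310,400 bytes.
Track C: 26:07 (min:sec) = 1,567 s; 8,000 × 1,567 × 2 × 2 = 50,144,000 bytes.
Track D: 56,000 × 333 × 3 × 2 = 111,888,000 bytes.
Total = 500,669,600 bytes = 500.7 MB.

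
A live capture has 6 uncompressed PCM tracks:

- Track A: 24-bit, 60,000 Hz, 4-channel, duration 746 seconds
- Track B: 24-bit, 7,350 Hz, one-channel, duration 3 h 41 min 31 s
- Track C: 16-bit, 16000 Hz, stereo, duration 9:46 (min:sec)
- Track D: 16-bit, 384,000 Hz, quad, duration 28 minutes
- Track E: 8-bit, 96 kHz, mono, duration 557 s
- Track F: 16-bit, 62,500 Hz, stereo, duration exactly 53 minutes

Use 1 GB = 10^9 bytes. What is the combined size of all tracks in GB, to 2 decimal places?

6.88 GB

Track A: 60,000 × 746 × 3 × 4 = 537,120,000 bytes.
Track B: 3 h 41 min 31 s = 13,291 s; 7,350 × 13,291 × 3 × 1 = 293,066,550 bytes.
Track C: 9:46 (min:sec) = 586 s; 16,000 × 586 × 2 × 2 = 37,504,000 bytes.
Track D: 28 minutes = 1,680 s; 384,000 × 1,680 × 2 × 4 = 5,160,960,000 bytes.
Track E: 96,000 × 557 × 1 × 1 = 53,472,000 bytes.
Track F: exactly 53 minutes = 3,180 s; 62,500 × 3,180 × 2 × 2 = 795,000,000 bytes.
Total = 6,877,122,550 bytes = 6.88 GB.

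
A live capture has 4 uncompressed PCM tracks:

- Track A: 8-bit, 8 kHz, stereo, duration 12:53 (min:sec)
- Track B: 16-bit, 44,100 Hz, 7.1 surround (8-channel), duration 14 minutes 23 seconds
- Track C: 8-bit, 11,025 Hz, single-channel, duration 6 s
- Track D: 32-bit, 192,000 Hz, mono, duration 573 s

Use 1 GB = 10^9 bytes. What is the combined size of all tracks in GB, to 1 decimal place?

Track A: 12:53 (min:sec) = 773 s; 8,000 × 773 × 1 × 2 = 12,368,000 bytes.
Track B: 14 minutes 23 seconds = 863 s; 44,100 × 863 × 2 × 8 = 608,932,800 bytes.
Track C: 11,025 × 6 × 1 × 1 = 66,150 bytes.
Track D: 192,000 × 573 × 4 × 1 = 440,064,000 bytes.
Total = 1,061,430,950 bytes = 1.1 GB.

1.1 GB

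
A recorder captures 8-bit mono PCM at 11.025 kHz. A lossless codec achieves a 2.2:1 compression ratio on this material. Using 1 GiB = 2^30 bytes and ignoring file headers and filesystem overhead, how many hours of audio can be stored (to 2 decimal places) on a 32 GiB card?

1904.55 hours

Uncompressed byte rate = 11,025 × 1 × 1 = 11,025 bytes/s.
After 2.2:1 compression, effective rate ≈ 5011.36 bytes/s.
Capacity = 32 × 1,073,741,824 = 34,359,738,368 bytes.
34,359,738,368 / effective rate ≈ 6856365.03 s → 1904.55 hours.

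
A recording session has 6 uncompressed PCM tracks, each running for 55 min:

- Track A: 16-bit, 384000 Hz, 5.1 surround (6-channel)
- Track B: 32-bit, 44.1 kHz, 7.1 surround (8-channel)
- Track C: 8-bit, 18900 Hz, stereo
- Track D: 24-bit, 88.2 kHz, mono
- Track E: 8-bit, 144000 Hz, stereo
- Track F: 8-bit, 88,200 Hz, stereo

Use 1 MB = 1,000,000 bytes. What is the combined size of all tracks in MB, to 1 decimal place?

55 min = 3,300 s.
Track A: 384,000 × 3,300 × 2 × 6 = 15,206,400,000 bytes.
Track B: 44,100 × 3,300 × 4 × 8 = 4,656,960,000 bytes.
Track C: 18,900 × 3,300 × 1 × 2 = 124,740,000 bytes.
Track D: 88,200 × 3,300 × 3 × 1 = 873,180,000 bytes.
Track E: 144,000 × 3,300 × 1 × 2 = 950,400,000 bytes.
Track F: 88,200 × 3,300 × 1 × 2 = 582,120,000 bytes.
Total = 22,393,800,000 bytes = 22393.8 MB.

22393.8 MB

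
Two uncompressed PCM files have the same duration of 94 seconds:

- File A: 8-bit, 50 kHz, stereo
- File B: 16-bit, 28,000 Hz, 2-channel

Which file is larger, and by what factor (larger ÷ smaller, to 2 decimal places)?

File B, by a factor of 1.12

File A: 50,000 × 1 × 2 = 100,000 bytes/s.
File B: 28,000 × 2 × 2 = 112,000 bytes/s.
File B is larger; ratio = 10,528,000 / 9,400,000 = 1.12.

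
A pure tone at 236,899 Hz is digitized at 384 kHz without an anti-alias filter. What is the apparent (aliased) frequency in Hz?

147,101 Hz

Nyquist = 384,000/2 = 192,000 Hz; 236,899 Hz exceeds it.
Alias = |236,899 − 1×384,000| = |236,899 − 384,000| = 147,101 Hz.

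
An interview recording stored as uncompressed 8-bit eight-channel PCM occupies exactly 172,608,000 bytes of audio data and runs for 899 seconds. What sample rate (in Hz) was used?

24,000 Hz

Bytes = sample_rate × seconds × bytes_per_sample × channels.
sample_rate = 172,608,000 / (899 × 1 × 8) = 172,608,000 / 7,192 = 24,000 Hz.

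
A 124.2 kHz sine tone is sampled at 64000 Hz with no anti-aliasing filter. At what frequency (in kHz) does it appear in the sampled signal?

Nyquist = 64,000/2 = 32,000 Hz; 124,200 Hz exceeds it.
Alias = |124,200 − 2×64,000| = |124,200 − 128,000| = 3,800 Hz = 3.8 kHz.

3.8 kHz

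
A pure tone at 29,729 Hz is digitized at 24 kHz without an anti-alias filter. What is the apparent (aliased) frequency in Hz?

5,729 Hz

Nyquist = 24,000/2 = 12,000 Hz; 29,729 Hz exceeds it.
Alias = |29,729 − 1×24,000| = |29,729 − 24,000| = 5,729 Hz.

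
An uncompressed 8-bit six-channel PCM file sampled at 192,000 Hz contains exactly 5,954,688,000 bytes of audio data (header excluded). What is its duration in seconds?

Byte rate = 192,000 × 1 × 6 = 1,152,000 bytes/s.
Duration = 5,954,688,000 / 1,152,000 = 5,169 s.

5,169 seconds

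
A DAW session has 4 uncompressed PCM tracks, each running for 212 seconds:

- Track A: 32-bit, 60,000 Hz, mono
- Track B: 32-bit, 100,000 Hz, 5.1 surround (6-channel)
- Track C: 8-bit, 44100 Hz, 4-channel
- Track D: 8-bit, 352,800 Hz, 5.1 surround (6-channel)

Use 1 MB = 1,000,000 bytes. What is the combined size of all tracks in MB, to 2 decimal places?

1045.84 MB

Track A: 60,000 × 212 × 4 × 1 = 50,880,000 bytes.
Track B: 100,000 × 212 × 4 × 6 = 508,800,000 bytes.
Track C: 44,100 × 212 × 1 × 4 = 37,396,800 bytes.
Track D: 352,800 × 212 × 1 × 6 = 448,761,600 bytes.
Total = 1,045,838,400 bytes = 1045.84 MB.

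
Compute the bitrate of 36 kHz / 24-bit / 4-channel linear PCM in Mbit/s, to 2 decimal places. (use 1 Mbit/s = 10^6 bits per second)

3.46 Mbit/s

Bit rate = 36,000 × 24 × 4 = 3,456,000 bits/s.
= 3.46 Mbit/s.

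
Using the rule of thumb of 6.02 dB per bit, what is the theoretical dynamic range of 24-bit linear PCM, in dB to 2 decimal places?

24 × 6.02 = 144.48 dB.

144.48 dB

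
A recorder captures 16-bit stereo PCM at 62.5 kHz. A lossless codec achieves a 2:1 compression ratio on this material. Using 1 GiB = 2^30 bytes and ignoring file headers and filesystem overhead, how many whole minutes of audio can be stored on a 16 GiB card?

Uncompressed byte rate = 62,500 × 2 × 2 = 250,000 bytes/s.
After 2:1 compression, effective rate ≈ 125000 bytes/s.
Capacity = 16 × 1,073,741,824 = 17,179,869,184 bytes.
17,179,869,184 / effective rate ≈ 137438.95 s → 2,290 minutes.

2,290 minutes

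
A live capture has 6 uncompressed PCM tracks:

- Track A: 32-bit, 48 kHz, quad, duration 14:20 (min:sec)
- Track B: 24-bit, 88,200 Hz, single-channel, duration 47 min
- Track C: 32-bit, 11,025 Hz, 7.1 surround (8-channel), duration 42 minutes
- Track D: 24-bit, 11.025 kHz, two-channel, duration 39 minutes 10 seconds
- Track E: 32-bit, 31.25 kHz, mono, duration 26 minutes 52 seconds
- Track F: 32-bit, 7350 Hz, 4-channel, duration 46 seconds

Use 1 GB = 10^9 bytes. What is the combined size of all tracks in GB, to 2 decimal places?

Track A: 14:20 (min:sec) = 860 s; 48,000 × 860 × 4 × 4 = 660,480,000 bytes.
Track B: 47 min = 2,820 s; 88,200 × 2,820 × 3 × 1 = 746,172,000 bytes.
Track C: 42 minutes = 2,520 s; 11,025 × 2,520 × 4 × 8 = 889,056,000 bytes.
Track D: 39 minutes 10 seconds = 2,350 s; 11,025 × 2,350 × 3 × 2 = 155,452,500 bytes.
Track E: 26 minutes 52 seconds = 1,612 s; 31,250 × 1,612 × 4 × 1 = 201,500,000 bytes.
Track F: 7,350 × 46 × 4 × 4 = 5,409,600 bytes.
Total = 2,658,070,100 bytes = 2.66 GB.

2.66 GB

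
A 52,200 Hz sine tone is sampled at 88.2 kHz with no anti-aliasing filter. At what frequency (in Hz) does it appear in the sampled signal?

36,000 Hz

Nyquist = 88,200/2 = 44,100 Hz; 52,200 Hz exceeds it.
Alias = |52,200 − 1×88,200| = |52,200 − 88,200| = 36,000 Hz.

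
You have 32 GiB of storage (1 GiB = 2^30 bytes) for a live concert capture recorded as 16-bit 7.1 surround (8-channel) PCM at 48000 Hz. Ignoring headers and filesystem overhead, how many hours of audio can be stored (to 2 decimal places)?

Uncompressed byte rate = 48,000 × 2 × 8 = 768,000 bytes/s.
Capacity = 32 × 1,073,741,824 = 34,359,738,368 bytes.
34,359,738,368 / 768,000 ≈ 44739.24 s → 12.43 hours.

12.43 hours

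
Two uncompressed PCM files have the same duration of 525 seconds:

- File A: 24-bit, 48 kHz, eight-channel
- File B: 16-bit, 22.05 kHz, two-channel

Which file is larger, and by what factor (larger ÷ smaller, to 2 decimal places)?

File A: 48,000 × 3 × 8 = 1,152,000 bytes/s.
File B: 22,050 × 2 × 2 = 88,200 bytes/s.
File A is larger; ratio = 604,800,000 / 46,305,000 = 13.06.

File A, by a factor of 13.06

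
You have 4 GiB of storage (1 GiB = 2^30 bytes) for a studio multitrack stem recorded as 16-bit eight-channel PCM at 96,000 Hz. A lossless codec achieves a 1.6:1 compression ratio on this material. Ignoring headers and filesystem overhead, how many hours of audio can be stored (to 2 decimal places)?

Uncompressed byte rate = 96,000 × 2 × 8 = 1,536,000 bytes/s.
After 1.6:1 compression, effective rate ≈ 960000 bytes/s.
Capacity = 4 × 1,073,741,824 = 4,294,967,296 bytes.
4,294,967,296 / effective rate ≈ 4473.92 s → 1.24 hours.

1.24 hours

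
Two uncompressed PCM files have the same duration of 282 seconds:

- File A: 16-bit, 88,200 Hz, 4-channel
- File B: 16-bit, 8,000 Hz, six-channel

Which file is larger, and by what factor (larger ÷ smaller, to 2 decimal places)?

File A, by a factor of 7.35

File A: 88,200 × 2 × 4 = 705,600 bytes/s.
File B: 8,000 × 2 × 6 = 96,000 bytes/s.
File A is larger; ratio = 198,979,200 / 27,072,000 = 7.35.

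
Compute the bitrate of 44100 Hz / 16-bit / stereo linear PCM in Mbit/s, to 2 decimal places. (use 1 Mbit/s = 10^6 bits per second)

1.41 Mbit/s

Bit rate = 44,100 × 16 × 2 = 1,411,200 bits/s.
= 1.41 Mbit/s.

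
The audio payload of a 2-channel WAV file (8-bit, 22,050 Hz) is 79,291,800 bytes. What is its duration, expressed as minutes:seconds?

29:58

Byte rate = 22,050 × 1 × 2 = 44,100 bytes/s.
Duration = 79,291,800 / 44,100 = 1,798 s.
1,798 s = 29:58.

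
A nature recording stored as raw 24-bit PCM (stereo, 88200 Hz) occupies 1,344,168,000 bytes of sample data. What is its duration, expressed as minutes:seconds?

Byte rate = 88,200 × 3 × 2 = 529,200 bytes/s.
Duration = 1,344,168,000 / 529,200 = 2,540 s.
2,540 s = 42:20.

42:20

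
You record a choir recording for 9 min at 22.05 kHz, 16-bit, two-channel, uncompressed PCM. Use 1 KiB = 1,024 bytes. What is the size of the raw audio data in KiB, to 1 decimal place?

Duration = 9 min = 540 s.
Bytes = 22,050 samples/s × 540 s × 2 bytes/sample × 2 ch = 47,628,000 bytes.
47,628,000 / 1,024 = 46511.7 KiB.

46511.7 KiB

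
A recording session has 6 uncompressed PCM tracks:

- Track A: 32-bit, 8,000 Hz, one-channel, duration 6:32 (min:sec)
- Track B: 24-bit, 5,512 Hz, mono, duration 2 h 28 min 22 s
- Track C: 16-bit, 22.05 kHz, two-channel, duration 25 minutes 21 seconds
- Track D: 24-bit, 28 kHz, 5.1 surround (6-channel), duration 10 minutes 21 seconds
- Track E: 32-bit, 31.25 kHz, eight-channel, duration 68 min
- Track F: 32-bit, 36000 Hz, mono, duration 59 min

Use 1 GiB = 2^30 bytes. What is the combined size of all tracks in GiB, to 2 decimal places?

Track A: 6:32 (min:sec) = 392 s; 8,000 × 392 × 4 × 1 = 12,544,000 bytes.
Track B: 2 h 28 min 22 s = 8,902 s; 5,512 × 8,902 × 3 × 1 = 147,203,472 bytes.
Track C: 25 minutes 21 seconds = 1,521 s; 22,050 × 1,521 × 2 × 2 = 134,152,200 bytes.
Track D: 10 minutes 21 seconds = 621 s; 28,000 × 621 × 3 × 6 = 312,984,000 bytes.
Track E: 68 min = 4,080 s; 31,250 × 4,080 × 4 × 8 = 4,080,000,000 bytes.
Track F: 59 min = 3,540 s; 36,000 × 3,540 × 4 × 1 = 509,760,000 bytes.
Total = 5,196,643,672 bytes = 4.84 GiB.

4.84 GiB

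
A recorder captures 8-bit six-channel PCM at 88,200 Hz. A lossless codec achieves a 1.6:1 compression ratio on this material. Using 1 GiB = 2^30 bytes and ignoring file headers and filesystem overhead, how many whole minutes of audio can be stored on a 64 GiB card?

Uncompressed byte rate = 88,200 × 1 × 6 = 529,200 bytes/s.
After 1.6:1 compression, effective rate ≈ 330750 bytes/s.
Capacity = 64 × 1,073,741,824 = 68,719,476,736 bytes.
68,719,476,736 / effective rate ≈ 207768.64 s → 3,462 minutes.

3,462 minutes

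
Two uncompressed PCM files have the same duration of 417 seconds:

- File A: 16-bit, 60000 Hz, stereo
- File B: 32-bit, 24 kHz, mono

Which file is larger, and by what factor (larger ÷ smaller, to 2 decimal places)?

File A, by a factor of 2.50

File A: 60,000 × 2 × 2 = 240,000 bytes/s.
File B: 24,000 × 4 × 1 = 96,000 bytes/s.
File A is larger; ratio = 100,080,000 / 40,032,000 = 2.50.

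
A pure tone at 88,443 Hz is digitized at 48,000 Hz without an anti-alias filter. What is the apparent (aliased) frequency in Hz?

Nyquist = 48,000/2 = 24,000 Hz; 88,443 Hz exceeds it.
Alias = |88,443 − 2×48,000| = |88,443 − 96,000| = 7,557 Hz.

7,557 Hz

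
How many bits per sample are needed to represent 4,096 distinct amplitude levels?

12 bits

log2(4,096) = 12.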